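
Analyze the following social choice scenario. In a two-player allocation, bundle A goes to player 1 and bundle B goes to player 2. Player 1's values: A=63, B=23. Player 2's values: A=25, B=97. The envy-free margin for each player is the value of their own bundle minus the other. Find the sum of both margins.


Step 1: Player 1's margin = v1(A) - v1(B) = 63 - 23 = 40
Step 2: Player 2's margin = v2(B) - v2(A) = 97 - 25 = 72
Step 3: Total margin = 40 + 72 = 112

112


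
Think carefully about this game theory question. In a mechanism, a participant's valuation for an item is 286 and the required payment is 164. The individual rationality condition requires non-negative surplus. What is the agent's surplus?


Step 1: Surplus = value - payment = 286 - 164 = 122
Step 2: IR is satisfied (surplus >= 0)

122


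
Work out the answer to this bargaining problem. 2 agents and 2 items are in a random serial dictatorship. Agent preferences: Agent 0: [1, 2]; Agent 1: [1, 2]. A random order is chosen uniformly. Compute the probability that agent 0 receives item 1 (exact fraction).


Step 1: Agent 0 wants item 1
Step 2: There are 2 possible orderings of agents
Step 3: In 1 orderings, agent 0 gets item 1
Step 4: Probability = 1/2

1/2


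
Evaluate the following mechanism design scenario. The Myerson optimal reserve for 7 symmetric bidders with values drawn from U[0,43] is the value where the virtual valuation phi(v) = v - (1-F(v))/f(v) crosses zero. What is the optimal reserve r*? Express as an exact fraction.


Step 1: For U[0,43], F(v) = v/43 and f(v) = 1/43
Step 2: phi(v) = v - (1 - v/43)/(1/43) = v - (43 - v) = 2v - 43
Step 3: Set phi(r*) = 0: 2r* - 43 = 0
Step 4: r* = 43/2 (the number of bidders n = 7 does not enter)

43/2


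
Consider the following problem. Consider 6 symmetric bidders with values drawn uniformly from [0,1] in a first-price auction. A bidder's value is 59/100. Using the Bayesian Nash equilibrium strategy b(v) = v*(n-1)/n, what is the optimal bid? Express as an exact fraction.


Step 1: The symmetric BNE bidding function is b(v) = v * (n-1) / n
Step 2: Substitute v = 59/100 and n = 6
Step 3: b = 59/100 * 5/6
Step 4: b = 59/120

59/120


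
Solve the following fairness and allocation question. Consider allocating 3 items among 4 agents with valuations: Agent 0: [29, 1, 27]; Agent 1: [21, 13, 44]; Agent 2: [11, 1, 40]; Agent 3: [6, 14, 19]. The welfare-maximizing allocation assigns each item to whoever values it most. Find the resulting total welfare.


Step 1: For each item, find the maximum value among all agents.
Step 2: Item 0 -> Agent 0 (value 29)
Step 3: Item 1 -> Agent 3 (value 14)
Step 4: Item 2 -> Agent 1 (value 44)
Step 5: Total welfare = 29 + 14 + 44 = 87

87


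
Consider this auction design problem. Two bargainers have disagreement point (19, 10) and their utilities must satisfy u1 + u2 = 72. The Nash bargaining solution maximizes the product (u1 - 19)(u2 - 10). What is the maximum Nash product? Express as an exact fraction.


Step 1: The Nash solution splits surplus symmetrically above the disagreement point
Step 2: u1 = (total + d1 - d2)/2 = (72 + 19 - 10)/2 = 81/2
Step 3: u2 = (total - d1 + d2)/2 = (72 - 19 + 10)/2 = 63/2
Step 4: Nash product = (81/2 - 19) * (63/2 - 10)
Step 5: = 43/2 * 43/2 = 1849/4

1849/4


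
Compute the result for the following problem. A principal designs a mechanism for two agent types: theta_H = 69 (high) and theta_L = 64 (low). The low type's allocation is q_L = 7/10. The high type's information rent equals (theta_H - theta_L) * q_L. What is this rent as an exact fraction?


Step 1: theta_H - theta_L = 69 - 64 = 5
Step 2: Information rent = (theta_H - theta_L) * q_L
Step 3: = 5 * 7/10
Step 4: = 7/2

7/2


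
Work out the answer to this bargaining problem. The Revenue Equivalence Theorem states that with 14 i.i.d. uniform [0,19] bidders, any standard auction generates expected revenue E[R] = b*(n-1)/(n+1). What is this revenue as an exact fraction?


Step 1: By Revenue Equivalence, expected revenue = b*(n-1)/(n+1)
Step 2: Substituting n = 14, b = 19
Step 3: Revenue = 19*(14-1)/(14+1) = 19*13/15
Step 4: Revenue = 247/15

247/15


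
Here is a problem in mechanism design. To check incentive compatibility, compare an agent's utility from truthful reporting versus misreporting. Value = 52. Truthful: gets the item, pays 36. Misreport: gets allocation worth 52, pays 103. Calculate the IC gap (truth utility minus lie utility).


Step 1: U(truth) = value - payment = 52 - 36 = 16
Step 2: U(lie) = allocation - payment = 52 - 103 = -51
Step 3: IC gap = 16 - (-51) = 67

67


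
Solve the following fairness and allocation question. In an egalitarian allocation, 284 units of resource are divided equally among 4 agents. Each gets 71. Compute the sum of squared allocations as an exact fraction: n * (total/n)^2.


Step 1: Each agent's share = 284/4 = 71
Step 2: Square of each share = (71)^2 = 5041
Step 3: Sum of squares = 4 * 5041 = 20164

20164


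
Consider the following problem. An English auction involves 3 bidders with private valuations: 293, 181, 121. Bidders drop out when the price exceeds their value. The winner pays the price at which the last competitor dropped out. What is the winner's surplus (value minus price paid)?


Step 1: Identify the highest value: 293
Step 2: Identify the second-highest value: 181
Step 3: The final price = second-highest value = 181
Step 4: Surplus = 293 - 181 = 112

112


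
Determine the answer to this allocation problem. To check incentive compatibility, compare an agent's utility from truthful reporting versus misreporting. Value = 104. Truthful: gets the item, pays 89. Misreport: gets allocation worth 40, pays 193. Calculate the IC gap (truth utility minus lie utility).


Step 1: U(truth) = value - payment = 104 - 89 = 15
Step 2: U(lie) = allocation - payment = 40 - 193 = -153
Step 3: IC gap = 15 - (-153) = 168

168


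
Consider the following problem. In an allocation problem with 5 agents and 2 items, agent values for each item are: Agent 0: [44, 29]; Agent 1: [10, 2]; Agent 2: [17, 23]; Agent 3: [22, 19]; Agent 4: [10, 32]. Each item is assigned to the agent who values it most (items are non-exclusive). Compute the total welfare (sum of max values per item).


Step 1: For each item, find the maximum value among all agents.
Step 2: Item 0 -> Agent 0 (value 44)
Step 3: Item 1 -> Agent 4 (value 32)
Step 4: Total welfare = 44 + 32 = 76

76


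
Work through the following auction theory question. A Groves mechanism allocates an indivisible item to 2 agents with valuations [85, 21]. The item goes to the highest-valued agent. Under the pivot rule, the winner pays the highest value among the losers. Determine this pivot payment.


Step 1: The efficient winner is agent 0 with value 85
Step 2: Other agents' values: [21]
Step 3: Pivot payment = max(others) = 21
Step 4: The winner pays 21

21


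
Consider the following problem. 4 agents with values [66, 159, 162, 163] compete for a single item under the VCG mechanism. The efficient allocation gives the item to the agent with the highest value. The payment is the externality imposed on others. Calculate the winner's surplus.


Step 1: The winner is the agent with the highest value: agent 3 with value 163
Step 2: Values of other agents: [66, 159, 162]
Step 3: VCG payment = max of others' values = 162
Step 4: Surplus = 163 - 162 = 1

1


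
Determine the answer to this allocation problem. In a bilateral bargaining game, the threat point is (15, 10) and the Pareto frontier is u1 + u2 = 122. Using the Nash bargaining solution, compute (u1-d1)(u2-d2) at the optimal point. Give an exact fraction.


Step 1: The Nash solution splits surplus symmetrically above the disagreement point
Step 2: u1 = (total + d1 - d2)/2 = (122 + 15 - 10)/2 = 127/2
Step 3: u2 = (total - d1 + d2)/2 = (122 - 15 + 10)/2 = 117/2
Step 4: Nash product = (127/2 - 15) * (117/2 - 10)
Step 5: = 97/2 * 97/2 = 9409/4

9409/4


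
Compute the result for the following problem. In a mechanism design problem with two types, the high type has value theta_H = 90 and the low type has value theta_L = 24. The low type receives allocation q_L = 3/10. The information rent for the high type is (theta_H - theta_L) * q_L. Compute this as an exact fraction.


Step 1: theta_H - theta_L = 90 - 24 = 66
Step 2: Information rent = (theta_H - theta_L) * q_L
Step 3: = 66 * 3/10
Step 4: = 99/5

99/5


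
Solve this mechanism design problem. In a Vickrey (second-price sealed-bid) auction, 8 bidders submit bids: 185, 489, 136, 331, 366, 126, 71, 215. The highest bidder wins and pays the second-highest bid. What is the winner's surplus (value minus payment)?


Step 1: Sort bids in descending order: 489, 366, 331, 215, 185, 136, 126, 71
Step 2: The winning bid is the highest: 489
Step 3: The payment equals the second-highest bid: 366
Step 4: Surplus = winner's bid - payment = 489 - 366 = 123

123


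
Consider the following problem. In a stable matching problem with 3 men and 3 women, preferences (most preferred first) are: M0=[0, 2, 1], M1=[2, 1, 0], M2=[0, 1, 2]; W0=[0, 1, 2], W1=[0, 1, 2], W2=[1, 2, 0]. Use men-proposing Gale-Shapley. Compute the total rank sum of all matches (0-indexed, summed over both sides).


Step 1: Run Gale-Shapley (men propose, women hold best offer):
  M0 proposes to W0; she accepts
  M1 proposes to W2; she accepts
  M2 proposes to W0; rejected
  M2 proposes to W1; she accepts
Step 2: Final matching: W0-M0, W1-M2, W2-M1
Step 3: 0-indexed ranks (man's rank of his match, then woman's): 0 + 0 + 1 + 2 + 0 + 0
Step 4: Total rank sum = 3

3


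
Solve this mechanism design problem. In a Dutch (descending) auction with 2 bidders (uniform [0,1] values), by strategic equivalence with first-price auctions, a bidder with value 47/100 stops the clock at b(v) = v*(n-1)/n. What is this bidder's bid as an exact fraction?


Step 1: Dutch auctions are strategically equivalent to first-price auctions
Step 2: The equilibrium bid is b(v) = v*(n-1)/n
Step 3: b = 47/100 * 1/2
Step 4: b = 47/200

47/200


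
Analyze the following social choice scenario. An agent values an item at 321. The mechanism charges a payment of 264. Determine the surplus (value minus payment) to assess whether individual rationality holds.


Step 1: Surplus = value - payment = 321 - 264 = 57
Step 2: IR is satisfied (surplus >= 0)

57


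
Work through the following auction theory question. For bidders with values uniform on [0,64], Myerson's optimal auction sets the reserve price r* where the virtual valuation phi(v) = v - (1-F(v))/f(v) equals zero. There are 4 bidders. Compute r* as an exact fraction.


Step 1: For U[0,64], F(v) = v/64 and f(v) = 1/64
Step 2: phi(v) = v - (1 - v/64)/(1/64) = v - (64 - v) = 2v - 64
Step 3: Set phi(r*) = 0: 2r* - 64 = 0
Step 4: r* = 64/2 = 32 (the number of bidders n = 4 does not enter)

32


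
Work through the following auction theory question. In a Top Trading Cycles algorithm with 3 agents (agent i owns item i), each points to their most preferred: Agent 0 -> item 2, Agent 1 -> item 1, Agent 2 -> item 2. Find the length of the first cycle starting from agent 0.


Step 1: Trace the pointer graph from agent 0: 0 -> 2 -> 2
Step 2: A cycle is detected when we revisit agent 2
Step 3: The cycle is: 2 -> 2
Step 4: Cycle length = 1

1


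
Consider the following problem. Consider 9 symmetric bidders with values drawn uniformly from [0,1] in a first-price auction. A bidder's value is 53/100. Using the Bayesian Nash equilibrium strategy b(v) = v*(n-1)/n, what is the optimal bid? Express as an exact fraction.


Step 1: The symmetric BNE bidding function is b(v) = v * (n-1) / n
Step 2: Substitute v = 53/100 and n = 9
Step 3: b = 53/100 * 8/9
Step 4: b = 106/225

106/225


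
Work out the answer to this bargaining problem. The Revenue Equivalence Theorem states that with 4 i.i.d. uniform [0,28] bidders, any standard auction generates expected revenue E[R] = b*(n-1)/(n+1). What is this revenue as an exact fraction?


Step 1: By Revenue Equivalence, expected revenue = b*(n-1)/(n+1)
Step 2: Substituting n = 4, b = 28
Step 3: Revenue = 28*(4-1)/(4+1) = 28*3/5
Step 4: Revenue = 84/5

84/5


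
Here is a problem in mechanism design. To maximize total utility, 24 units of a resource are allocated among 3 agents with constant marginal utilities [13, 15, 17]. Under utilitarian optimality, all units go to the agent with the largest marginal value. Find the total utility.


Step 1: The marginal utilities are [13, 15, 17]
Step 2: The highest marginal utility is 17
Step 3: All 24 units go to that agent
Step 4: Total utility = 17 * 24 = 408

408


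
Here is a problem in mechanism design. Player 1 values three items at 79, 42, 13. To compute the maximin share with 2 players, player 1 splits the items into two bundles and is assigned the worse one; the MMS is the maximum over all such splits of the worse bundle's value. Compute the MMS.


Step 1: Item values = 79, 42, 13
Step 2: Enumerate all 2-bundle partitions and take the smaller bundle:
  Partition 1: {79} vs {42,13} -> bundles 79, 55; min = 55
  Partition 2: {42} vs {79,13} -> bundles 42, 92; min = 42
  Partition 3: {13} vs {79,42} -> bundles 13, 121; min = 13
Step 3: MMS = max(55, 42, 13) = 55

55


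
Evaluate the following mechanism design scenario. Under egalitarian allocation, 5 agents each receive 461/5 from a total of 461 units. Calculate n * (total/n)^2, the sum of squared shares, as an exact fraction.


Step 1: Each agent's share = 461/5
Step 2: Square of each share = (461/5)^2 = 212521/25
Step 3: Sum of squares = 5 * 212521/25 = 212521/5

212521/5


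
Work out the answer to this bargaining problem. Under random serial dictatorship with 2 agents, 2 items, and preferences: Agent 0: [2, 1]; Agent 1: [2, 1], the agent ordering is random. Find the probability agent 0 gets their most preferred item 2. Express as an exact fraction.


Step 1: Agent 0 wants item 2
Step 2: There are 2 possible orderings of agents
Step 3: In 1 orderings, agent 0 gets item 2
Step 4: Probability = 1/2

1/2


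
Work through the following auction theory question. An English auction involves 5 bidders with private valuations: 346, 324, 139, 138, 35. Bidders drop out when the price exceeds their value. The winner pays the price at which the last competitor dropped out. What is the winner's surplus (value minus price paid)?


Step 1: Identify the highest value: 346
Step 2: Identify the second-highest value: 324
Step 3: The final price = second-highest value = 324
Step 4: Surplus = 346 - 324 = 22

22


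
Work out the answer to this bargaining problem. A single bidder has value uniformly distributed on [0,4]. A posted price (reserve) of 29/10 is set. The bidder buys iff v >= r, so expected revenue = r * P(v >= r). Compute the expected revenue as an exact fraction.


Step 1: Posted price r = 29/10, value support [0,4]
Step 2: P(v >= r) = (4 - 29/10)/4 = 11/40
Step 3: Expected revenue = r * P(v >= r) = 29/10 * 11/40
Step 4: Revenue = 319/400

319/400


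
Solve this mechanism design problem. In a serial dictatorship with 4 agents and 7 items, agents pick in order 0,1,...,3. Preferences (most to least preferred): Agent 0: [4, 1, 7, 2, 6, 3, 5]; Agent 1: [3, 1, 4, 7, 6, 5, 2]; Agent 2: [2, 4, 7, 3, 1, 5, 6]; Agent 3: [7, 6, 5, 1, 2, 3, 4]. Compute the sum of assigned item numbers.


Step 1: Agent 0 picks item 4
Step 2: Agent 1 picks item 3
Step 3: Agent 2 picks item 2
Step 4: Agent 3 picks item 7
Step 5: Sum = 4 + 3 + 2 + 7 = 16

16


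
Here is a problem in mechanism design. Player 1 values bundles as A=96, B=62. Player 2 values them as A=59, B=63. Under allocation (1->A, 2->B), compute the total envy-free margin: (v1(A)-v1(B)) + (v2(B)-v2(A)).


Step 1: Player 1's margin = v1(A) - v1(B) = 96 - 62 = 34
Step 2: Player 2's margin = v2(B) - v2(A) = 63 - 59 = 4
Step 3: Total margin = 34 + 4 = 38

38


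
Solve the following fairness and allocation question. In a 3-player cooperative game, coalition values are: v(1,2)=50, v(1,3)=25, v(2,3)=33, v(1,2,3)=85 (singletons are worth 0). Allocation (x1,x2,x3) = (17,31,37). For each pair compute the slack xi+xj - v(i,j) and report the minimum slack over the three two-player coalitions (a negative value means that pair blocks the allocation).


Step 1: Slack for coalition (1,2): x1+x2 - v12 = 48 - 50 = -2
Step 2: Slack for coalition (1,3): x1+x3 - v13 = 54 - 25 = 29
Step 3: Slack for coalition (2,3): x2+x3 - v23 = 68 - 33 = 35
Step 4: Minimum slack = min(-2, 29, 35) = -2, attained by (1,2); coalition (1,2) can block (slack < 0), so the allocation is not in the core

-2


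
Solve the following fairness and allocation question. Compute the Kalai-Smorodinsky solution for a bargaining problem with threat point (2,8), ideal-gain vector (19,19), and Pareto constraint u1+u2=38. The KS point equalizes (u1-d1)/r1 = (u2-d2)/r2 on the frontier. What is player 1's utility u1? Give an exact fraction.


Step 1: At the KS point, (u1-d1)/r1 = (u2-d2)/r2 = t and u1+u2 = 38
Step 2: u1 = d1 + r1*t and u2 = d2 + r2*t, so (d1 + r1*t) + (d2 + r2*t) = 38
Step 3: t = (38 - 2 - 8)/(19 + 19) = 28/38 = 14/19
Step 4: u1 = d1 + r1*t = 2 + 19 * 14/19 = 16
Step 5: (Check: u2 = d2 + r2*t = 22; u1+u2 = 16 + 22 = 38, on the frontier.)

16


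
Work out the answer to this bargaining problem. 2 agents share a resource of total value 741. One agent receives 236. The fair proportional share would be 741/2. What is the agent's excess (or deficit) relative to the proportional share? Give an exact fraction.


Step 1: Proportional share = 741/2
Step 2: Agent's actual allocation = 236
Step 3: Excess = 236 - 741/2 = -269/2

-269/2


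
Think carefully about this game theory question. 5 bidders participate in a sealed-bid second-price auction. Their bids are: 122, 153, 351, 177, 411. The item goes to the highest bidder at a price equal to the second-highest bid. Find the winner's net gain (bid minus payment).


Step 1: Sort bids in descending order: 411, 351, 177, 153, 122
Step 2: The winning bid is the highest: 411
Step 3: The payment equals the second-highest bid: 351
Step 4: Surplus = winner's bid - payment = 411 - 351 = 60

60


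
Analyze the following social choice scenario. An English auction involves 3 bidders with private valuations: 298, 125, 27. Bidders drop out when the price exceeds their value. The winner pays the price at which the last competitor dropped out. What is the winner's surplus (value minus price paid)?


Step 1: Identify the highest value: 298
Step 2: Identify the second-highest value: 125
Step 3: The final price = second-highest value = 125
Step 4: Surplus = 298 - 125 = 173

173


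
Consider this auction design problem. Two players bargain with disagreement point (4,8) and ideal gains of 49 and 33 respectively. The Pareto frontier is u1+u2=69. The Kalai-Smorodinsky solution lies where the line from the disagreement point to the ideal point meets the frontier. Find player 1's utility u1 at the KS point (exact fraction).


Step 1: At the KS point, (u1-d1)/r1 = (u2-d2)/r2 = t and u1+u2 = 69
Step 2: u1 = d1 + r1*t and u2 = d2 + r2*t, so (d1 + r1*t) + (d2 + r2*t) = 69
Step 3: t = (69 - 4 - 8)/(49 + 33) = 57/82
Step 4: u1 = d1 + r1*t = 4 + 49 * 57/82 = 3121/82
Step 5: (Check: u2 = d2 + r2*t = 2537/82; u1+u2 = 3121/82 + 2537/82 = 69, on the frontier.)

3121/82


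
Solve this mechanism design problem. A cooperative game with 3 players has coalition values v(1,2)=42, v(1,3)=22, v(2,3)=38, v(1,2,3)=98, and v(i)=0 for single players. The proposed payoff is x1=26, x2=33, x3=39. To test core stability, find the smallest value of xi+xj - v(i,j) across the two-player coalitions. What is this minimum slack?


Step 1: Slack for coalition (1,2): x1+x2 - v12 = 59 - 42 = 17
Step 2: Slack for coalition (1,3): x1+x3 - v13 = 65 - 22 = 43
Step 3: Slack for coalition (2,3): x2+x3 - v23 = 72 - 38 = 34
Step 4: Minimum slack = min(17, 43, 34) = 17, attained by (1,2); no pair can gain by deviating, so the allocation is in the core

17


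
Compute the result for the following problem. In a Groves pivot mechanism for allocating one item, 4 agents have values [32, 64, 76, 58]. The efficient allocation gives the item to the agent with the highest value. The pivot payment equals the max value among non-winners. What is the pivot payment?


Step 1: The efficient winner is agent 2 with value 76
Step 2: Other agents' values: [32, 64, 58]
Step 3: Pivot payment = max(others) = 64
Step 4: The winner pays 64

64


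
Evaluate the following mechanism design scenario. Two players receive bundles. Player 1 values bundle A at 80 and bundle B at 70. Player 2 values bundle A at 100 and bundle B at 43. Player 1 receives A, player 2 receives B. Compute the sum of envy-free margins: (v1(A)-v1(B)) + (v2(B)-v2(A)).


Step 1: Player 1's margin = v1(A) - v1(B) = 80 - 70 = 10
Step 2: Player 2's margin = v2(B) - v2(A) = 43 - 100 = -57
Step 3: Total margin = 10 + -57 = -47

-47


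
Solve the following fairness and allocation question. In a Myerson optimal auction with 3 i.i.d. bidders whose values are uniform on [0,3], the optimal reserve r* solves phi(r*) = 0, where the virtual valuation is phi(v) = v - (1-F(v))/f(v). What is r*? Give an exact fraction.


Step 1: For U[0,3], F(v) = v/3 and f(v) = 1/3
Step 2: phi(v) = v - (1 - v/3)/(1/3) = v - (3 - v) = 2v - 3
Step 3: Set phi(r*) = 0: 2r* - 3 = 0
Step 4: r* = 3/2 (the number of bidders n = 3 does not enter)

3/2


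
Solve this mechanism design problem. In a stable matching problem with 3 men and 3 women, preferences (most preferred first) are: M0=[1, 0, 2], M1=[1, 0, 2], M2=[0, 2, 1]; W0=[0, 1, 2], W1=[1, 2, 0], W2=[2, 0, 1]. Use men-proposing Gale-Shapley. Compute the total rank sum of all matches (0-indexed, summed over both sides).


Step 1: Run Gale-Shapley (men propose, women hold best offer):
  M0 proposes to W1; she accepts
  M1 proposes to W1; she switches from M0
  M2 proposes to W0; she accepts
  M0 proposes to W0; she switches from M2
  M2 proposes to W2; she accepts
Step 2: Final matching: W0-M0, W1-M1, W2-M2
Step 3: 0-indexed ranks (man's rank of his match, then woman's): 1 + 0 + 0 + 0 + 1 + 0
Step 4: Total rank sum = 2

2


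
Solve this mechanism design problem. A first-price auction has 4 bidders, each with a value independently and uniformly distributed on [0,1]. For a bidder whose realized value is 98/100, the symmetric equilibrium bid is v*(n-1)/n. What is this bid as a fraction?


Step 1: The symmetric BNE bidding function is b(v) = v * (n-1) / n
Step 2: Substitute v = 49/50 and n = 4
Step 3: b = 49/50 * 3/4
Step 4: b = 147/200

147/200


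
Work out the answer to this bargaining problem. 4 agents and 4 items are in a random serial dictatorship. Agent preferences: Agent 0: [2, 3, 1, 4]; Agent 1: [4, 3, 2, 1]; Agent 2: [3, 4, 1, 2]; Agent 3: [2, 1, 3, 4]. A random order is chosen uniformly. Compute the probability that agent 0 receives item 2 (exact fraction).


Step 1: Agent 0 wants item 2
Step 2: There are 24 possible orderings of agents
Step 3: In 12 orderings, agent 0 gets item 2
Step 4: Probability = 12/24 = 1/2

1/2


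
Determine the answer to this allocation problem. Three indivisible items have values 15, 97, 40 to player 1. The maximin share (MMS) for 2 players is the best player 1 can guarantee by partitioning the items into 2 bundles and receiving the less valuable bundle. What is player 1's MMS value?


Step 1: Item values = 15, 97, 40
Step 2: Enumerate all 2-bundle partitions and take the smaller bundle:
  Partition 1: {15} vs {97,40} -> bundles 15, 137; min = 15
  Partition 2: {97} vs {15,40} -> bundles 97, 55; min = 55
  Partition 3: {40} vs {15,97} -> bundles 40, 112; min = 40
Step 3: MMS = max(15, 55, 40) = 55

55


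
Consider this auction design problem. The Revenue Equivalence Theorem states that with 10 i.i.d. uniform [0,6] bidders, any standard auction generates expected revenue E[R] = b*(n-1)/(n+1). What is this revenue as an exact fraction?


Step 1: By Revenue Equivalence, expected revenue = b*(n-1)/(n+1)
Step 2: Substituting n = 10, b = 6
Step 3: Revenue = 6*(10-1)/(10+1) = 6*9/11
Step 4: Revenue = 54/11

54/11


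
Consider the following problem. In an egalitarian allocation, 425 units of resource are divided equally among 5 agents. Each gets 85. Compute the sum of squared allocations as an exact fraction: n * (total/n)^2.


Step 1: Each agent's share = 425/5 = 85
Step 2: Square of each share = (85)^2 = 7225
Step 3: Sum of squares = 5 * 7225 = 36125

36125


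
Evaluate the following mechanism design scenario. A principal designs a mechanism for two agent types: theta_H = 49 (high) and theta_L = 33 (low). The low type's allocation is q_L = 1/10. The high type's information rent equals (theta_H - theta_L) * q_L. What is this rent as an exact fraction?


Step 1: theta_H - theta_L = 49 - 33 = 16
Step 2: Information rent = (theta_H - theta_L) * q_L
Step 3: = 16 * 1/10
Step 4: = 8/5

8/5


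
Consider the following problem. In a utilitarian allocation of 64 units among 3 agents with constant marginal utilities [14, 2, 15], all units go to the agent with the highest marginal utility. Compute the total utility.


Step 1: The marginal utilities are [14, 2, 15]
Step 2: The highest marginal utility is 15
Step 3: All 64 units go to that agent
Step 4: Total utility = 15 * 64 = 960

960


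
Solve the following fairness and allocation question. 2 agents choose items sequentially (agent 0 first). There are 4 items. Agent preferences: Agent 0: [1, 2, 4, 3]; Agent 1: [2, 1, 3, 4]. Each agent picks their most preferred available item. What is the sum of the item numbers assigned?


Step 1: Agent 0 picks item 1
Step 2: Agent 1 picks item 2
Step 3: Sum = 1 + 2 = 3

3


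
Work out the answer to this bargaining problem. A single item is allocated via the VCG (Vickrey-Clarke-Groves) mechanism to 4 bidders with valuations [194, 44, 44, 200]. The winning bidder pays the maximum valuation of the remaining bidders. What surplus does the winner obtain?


Step 1: The winner is the agent with the highest value: agent 3 with value 200
Step 2: Values of other agents: [194, 44, 44]
Step 3: VCG payment = max of others' values = 194
Step 4: Surplus = 200 - 194 = 6

6


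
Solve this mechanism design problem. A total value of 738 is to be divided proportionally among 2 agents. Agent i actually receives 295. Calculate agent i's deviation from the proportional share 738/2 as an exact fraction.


Step 1: Proportional share = 738/2 = 369
Step 2: Agent's actual allocation = 295
Step 3: Excess = 295 - 369 = -74

-74


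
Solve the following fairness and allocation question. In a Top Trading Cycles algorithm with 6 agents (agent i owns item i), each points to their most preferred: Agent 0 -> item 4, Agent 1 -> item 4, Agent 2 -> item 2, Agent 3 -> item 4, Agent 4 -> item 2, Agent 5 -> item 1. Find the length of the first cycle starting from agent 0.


Step 1: Trace the pointer graph from agent 0: 0 -> 4 -> 2 -> 2
Step 2: A cycle is detected when we revisit agent 2
Step 3: The cycle is: 2 -> 2
Step 4: Cycle length = 1

1


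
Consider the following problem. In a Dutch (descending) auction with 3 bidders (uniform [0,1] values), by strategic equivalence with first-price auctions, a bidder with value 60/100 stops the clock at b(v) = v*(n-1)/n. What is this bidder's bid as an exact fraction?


Step 1: Dutch auctions are strategically equivalent to first-price auctions
Step 2: The equilibrium bid is b(v) = v*(n-1)/n
Step 3: b = 3/5 * 2/3
Step 4: b = 2/5

2/5


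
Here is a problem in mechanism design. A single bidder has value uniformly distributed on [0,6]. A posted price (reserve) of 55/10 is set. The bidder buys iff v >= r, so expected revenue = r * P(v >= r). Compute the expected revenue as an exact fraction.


Step 1: Posted price r = 11/2, value support [0,6]
Step 2: P(v >= r) = (6 - 11/2)/6 = 1/12
Step 3: Expected revenue = r * P(v >= r) = 11/2 * 1/12
Step 4: Revenue = 11/24

11/24


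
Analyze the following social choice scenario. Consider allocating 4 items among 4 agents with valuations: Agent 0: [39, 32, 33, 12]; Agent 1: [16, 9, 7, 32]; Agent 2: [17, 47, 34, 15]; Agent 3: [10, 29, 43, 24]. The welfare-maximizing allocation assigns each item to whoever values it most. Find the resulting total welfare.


Step 1: For each item, find the maximum value among all agents.
Step 2: Item 0 -> Agent 0 (value 39)
Step 3: Item 1 -> Agent 2 (value 47)
Step 4: Item 2 -> Agent 3 (value 43)
Step 5: Item 3 -> Agent 1 (value 32)
Step 6: Total welfare = 39 + 47 + 43 + 32 = 161

161


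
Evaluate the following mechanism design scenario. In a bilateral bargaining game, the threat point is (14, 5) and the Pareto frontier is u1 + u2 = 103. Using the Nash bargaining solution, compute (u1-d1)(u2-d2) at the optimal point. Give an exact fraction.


Step 1: The Nash solution splits surplus symmetrically above the disagreement point
Step 2: u1 = (total + d1 - d2)/2 = (103 + 14 - 5)/2 = 56
Step 3: u2 = (total - d1 + d2)/2 = (103 - 14 + 5)/2 = 47
Step 4: Nash product = (56 - 14) * (47 - 5)
Step 5: = 42 * 42 = 1764

1764


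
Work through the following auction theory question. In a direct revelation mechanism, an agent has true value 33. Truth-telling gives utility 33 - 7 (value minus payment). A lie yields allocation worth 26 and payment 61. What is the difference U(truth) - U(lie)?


Step 1: U(truth) = value - payment = 33 - 7 = 26
Step 2: U(lie) = allocation - payment = 26 - 61 = -35
Step 3: IC gap = 26 - (-35) = 61

61


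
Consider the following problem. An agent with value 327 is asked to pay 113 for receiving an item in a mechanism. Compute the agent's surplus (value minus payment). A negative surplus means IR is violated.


Step 1: Surplus = value - payment = 327 - 113 = 214
Step 2: IR is satisfied (surplus >= 0)

214


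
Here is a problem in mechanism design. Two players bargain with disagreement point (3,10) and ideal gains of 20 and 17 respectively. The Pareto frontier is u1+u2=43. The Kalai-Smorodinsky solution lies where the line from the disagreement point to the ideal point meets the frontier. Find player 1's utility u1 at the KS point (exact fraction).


Step 1: At the KS point, (u1-d1)/r1 = (u2-d2)/r2 = t and u1+u2 = 43
Step 2: u1 = d1 + r1*t and u2 = d2 + r2*t, so (d1 + r1*t) + (d2 + r2*t) = 43
Step 3: t = (43 - 3 - 10)/(20 + 17) = 30/37
Step 4: u1 = d1 + r1*t = 3 + 20 * 30/37 = 711/37
Step 5: (Check: u2 = d2 + r2*t = 880/37; u1+u2 = 711/37 + 880/37 = 43, on the frontier.)

711/37


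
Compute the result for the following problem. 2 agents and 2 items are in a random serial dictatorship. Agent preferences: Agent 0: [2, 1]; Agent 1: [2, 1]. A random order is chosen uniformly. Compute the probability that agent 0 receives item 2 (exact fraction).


Step 1: Agent 0 wants item 2
Step 2: There are 2 possible orderings of agents
Step 3: In 1 orderings, agent 0 gets item 2
Step 4: Probability = 1/2

1/2


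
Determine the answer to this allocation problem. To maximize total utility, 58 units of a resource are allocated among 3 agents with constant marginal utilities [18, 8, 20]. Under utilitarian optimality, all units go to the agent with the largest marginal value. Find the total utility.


Step 1: The marginal utilities are [18, 8, 20]
Step 2: The highest marginal utility is 20
Step 3: All 58 units go to that agent
Step 4: Total utility = 20 * 58 = 1160

1160


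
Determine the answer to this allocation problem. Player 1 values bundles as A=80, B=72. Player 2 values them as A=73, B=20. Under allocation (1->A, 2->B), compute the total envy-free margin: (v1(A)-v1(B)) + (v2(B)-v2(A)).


Step 1: Player 1's margin = v1(A) - v1(B) = 80 - 72 = 8
Step 2: Player 2's margin = v2(B) - v2(A) = 20 - 73 = -53
Step 3: Total margin = 8 + -53 = -45

-45


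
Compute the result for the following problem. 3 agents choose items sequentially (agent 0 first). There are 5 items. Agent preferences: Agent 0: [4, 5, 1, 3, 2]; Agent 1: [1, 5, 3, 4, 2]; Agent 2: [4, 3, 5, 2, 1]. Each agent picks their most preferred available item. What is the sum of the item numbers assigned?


Step 1: Agent 0 picks item 4
Step 2: Agent 1 picks item 1
Step 3: Agent 2 picks item 3
Step 4: Sum = 4 + 1 + 3 = 8

8


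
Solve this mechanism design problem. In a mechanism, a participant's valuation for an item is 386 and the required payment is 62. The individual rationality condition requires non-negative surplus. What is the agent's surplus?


Step 1: Surplus = value - payment = 386 - 62 = 324
Step 2: IR is satisfied (surplus >= 0)

324


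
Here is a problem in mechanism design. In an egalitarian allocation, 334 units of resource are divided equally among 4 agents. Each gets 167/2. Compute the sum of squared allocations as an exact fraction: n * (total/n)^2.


Step 1: Each agent's share = 334/4 = 167/2
Step 2: Square of each share = (167/2)^2 = 27889/4
Step 3: Sum of squares = 4 * 27889/4 = 27889

27889


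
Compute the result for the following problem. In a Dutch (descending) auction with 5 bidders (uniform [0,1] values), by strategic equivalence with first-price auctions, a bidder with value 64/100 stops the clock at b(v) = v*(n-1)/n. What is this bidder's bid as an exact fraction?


Step 1: Dutch auctions are strategically equivalent to first-price auctions
Step 2: The equilibrium bid is b(v) = v*(n-1)/n
Step 3: b = 16/25 * 4/5
Step 4: b = 64/125

64/125


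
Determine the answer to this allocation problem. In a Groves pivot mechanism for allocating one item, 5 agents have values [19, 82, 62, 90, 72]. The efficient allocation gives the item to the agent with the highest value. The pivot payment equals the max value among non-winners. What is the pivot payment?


Step 1: The efficient winner is agent 3 with value 90
Step 2: Other agents' values: [19, 82, 62, 72]
Step 3: Pivot payment = max(others) = 82
Step 4: The winner pays 82

82


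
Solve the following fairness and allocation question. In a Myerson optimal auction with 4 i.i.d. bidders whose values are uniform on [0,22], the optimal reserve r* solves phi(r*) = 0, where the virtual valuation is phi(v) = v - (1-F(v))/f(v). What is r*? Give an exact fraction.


Step 1: For U[0,22], F(v) = v/22 and f(v) = 1/22
Step 2: phi(v) = v - (1 - v/22)/(1/22) = v - (22 - v) = 2v - 22
Step 3: Set phi(r*) = 0: 2r* - 22 = 0
Step 4: r* = 22/2 = 11 (the number of bidders n = 4 does not enter)

11


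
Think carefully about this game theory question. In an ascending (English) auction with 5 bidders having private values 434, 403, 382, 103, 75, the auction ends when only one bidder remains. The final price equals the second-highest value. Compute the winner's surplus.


Step 1: Identify the highest value: 434
Step 2: Identify the second-highest value: 403
Step 3: The final price = second-highest value = 403
Step 4: Surplus = 434 - 403 = 31

31


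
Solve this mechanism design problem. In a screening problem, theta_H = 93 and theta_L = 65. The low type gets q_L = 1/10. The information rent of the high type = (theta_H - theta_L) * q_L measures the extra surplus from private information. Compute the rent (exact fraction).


Step 1: theta_H - theta_L = 93 - 65 = 28
Step 2: Information rent = (theta_H - theta_L) * q_L
Step 3: = 28 * 1/10
Step 4: = 14/5

14/5


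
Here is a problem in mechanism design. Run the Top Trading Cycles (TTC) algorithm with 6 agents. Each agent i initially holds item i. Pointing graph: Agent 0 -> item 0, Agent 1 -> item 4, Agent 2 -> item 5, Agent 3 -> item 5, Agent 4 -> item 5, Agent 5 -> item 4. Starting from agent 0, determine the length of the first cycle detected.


Step 1: Trace the pointer graph from agent 0: 0 -> 0
Step 2: A cycle is detected when we revisit agent 0
Step 3: The cycle is: 0 -> 0
Step 4: Cycle length = 1

1


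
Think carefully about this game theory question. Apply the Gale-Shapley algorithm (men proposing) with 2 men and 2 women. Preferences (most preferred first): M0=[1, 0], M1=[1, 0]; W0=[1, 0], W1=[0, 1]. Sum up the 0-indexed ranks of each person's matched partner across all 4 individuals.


Step 1: Run Gale-Shapley (men propose, women hold best offer):
  M0 proposes to W1; she accepts
  M1 proposes to W1; rejected
  M1 proposes to W0; she accepts
Step 2: Final matching: W0-M1, W1-M0
Step 3: 0-indexed ranks (man's rank of his match, then woman's): 1 + 0 + 0 + 0
Step 4: Total rank sum = 1

1


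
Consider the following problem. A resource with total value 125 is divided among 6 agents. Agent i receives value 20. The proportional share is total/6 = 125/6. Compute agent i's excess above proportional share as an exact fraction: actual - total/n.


Step 1: Proportional share = 125/6
Step 2: Agent's actual allocation = 20
Step 3: Excess = 20 - 125/6 = -5/6

-5/6


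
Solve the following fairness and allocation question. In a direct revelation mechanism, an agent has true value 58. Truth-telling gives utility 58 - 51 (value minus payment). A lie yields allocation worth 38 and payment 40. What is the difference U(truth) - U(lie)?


Step 1: U(truth) = value - payment = 58 - 51 = 7
Step 2: U(lie) = allocation - payment = 38 - 40 = -2
Step 3: IC gap = 7 - (-2) = 9

9


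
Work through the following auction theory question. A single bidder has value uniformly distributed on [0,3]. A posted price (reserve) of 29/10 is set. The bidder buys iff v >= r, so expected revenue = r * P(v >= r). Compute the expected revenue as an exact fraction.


Step 1: Posted price r = 29/10, value support [0,3]
Step 2: P(v >= r) = (3 - 29/10)/3 = 1/30
Step 3: Expected revenue = r * P(v >= r) = 29/10 * 1/30
Step 4: Revenue = 29/300

29/300


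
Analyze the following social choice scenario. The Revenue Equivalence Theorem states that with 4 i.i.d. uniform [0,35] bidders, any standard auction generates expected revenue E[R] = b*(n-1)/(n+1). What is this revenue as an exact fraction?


Step 1: By Revenue Equivalence, expected revenue = b*(n-1)/(n+1)
Step 2: Substituting n = 4, b = 35
Step 3: Revenue = 35*(4-1)/(4+1) = 35*3/5
Step 4: Revenue = 105/5 = 21

21


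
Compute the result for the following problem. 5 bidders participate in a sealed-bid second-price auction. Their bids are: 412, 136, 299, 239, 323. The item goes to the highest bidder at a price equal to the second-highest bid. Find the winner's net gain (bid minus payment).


Step 1: Sort bids in descending order: 412, 323, 299, 239, 136
Step 2: The winning bid is the highest: 412
Step 3: The payment equals the second-highest bid: 323
Step 4: Surplus = winner's bid - payment = 412 - 323 = 89

89


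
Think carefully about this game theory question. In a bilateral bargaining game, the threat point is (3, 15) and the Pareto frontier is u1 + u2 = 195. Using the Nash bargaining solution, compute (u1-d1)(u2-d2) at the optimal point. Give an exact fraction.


Step 1: The Nash solution splits surplus symmetrically above the disagreement point
Step 2: u1 = (total + d1 - d2)/2 = (195 + 3 - 15)/2 = 183/2
Step 3: u2 = (total - d1 + d2)/2 = (195 - 3 + 15)/2 = 207/2
Step 4: Nash product = (183/2 - 3) * (207/2 - 15)
Step 5: = 177/2 * 177/2 = 31329/4

31329/4


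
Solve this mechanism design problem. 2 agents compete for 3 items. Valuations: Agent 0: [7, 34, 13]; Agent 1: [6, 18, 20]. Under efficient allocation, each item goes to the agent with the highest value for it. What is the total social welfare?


Step 1: For each item, find the maximum value among all agents.
Step 2: Item 0 -> Agent 0 (value 7)
Step 3: Item 1 -> Agent 0 (value 34)
Step 4: Item 2 -> Agent 1 (value 20)
Step 5: Total welfare = 7 + 34 + 20 = 61

61


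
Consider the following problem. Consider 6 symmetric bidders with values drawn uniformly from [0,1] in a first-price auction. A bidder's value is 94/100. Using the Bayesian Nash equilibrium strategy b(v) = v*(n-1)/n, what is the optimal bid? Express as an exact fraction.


Step 1: The symmetric BNE bidding function is b(v) = v * (n-1) / n
Step 2: Substitute v = 47/50 and n = 6
Step 3: b = 47/50 * 5/6
Step 4: b = 47/60

47/60
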